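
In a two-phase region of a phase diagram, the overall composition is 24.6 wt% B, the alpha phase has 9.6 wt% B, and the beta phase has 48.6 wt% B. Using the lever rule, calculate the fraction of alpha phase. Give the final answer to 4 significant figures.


f_alpha = (C_beta - C0) / (C_beta - C_alpha)
f_alpha = (48.6 - 24.6) / (48.6 - 9.6)
f_alpha = 0.6154


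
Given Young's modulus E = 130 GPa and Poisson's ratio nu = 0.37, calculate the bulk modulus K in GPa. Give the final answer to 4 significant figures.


K = E / (3*(1-2*nu))
K = 130 / (3*(1-2*0.37))
K = 166.7 GPa


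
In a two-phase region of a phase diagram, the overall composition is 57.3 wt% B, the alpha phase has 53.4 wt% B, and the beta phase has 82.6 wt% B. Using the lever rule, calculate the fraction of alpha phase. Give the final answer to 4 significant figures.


f_alpha = (C_beta - C0) / (C_beta - C_alpha)
f_alpha = (82.6 - 57.3) / (82.6 - 53.4)
f_alpha = 0.8664


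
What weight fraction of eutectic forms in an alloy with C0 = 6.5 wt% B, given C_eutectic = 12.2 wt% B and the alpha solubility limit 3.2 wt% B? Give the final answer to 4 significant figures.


f_primary = (C_e - C0) / (C_e - C_alpha_max)
f_primary = (12.2 - 6.5) / (12.2 - 3.2)
f_primary = 0.633333
f_eutectic = 1 - 0.633333 = 0.3667


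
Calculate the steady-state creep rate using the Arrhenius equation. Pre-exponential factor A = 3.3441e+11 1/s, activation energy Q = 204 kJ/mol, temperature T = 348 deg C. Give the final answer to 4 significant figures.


rate = A * exp(-Q / (R*T))
T = 348 + 273.15 = 621.15 K
rate = 3.3441e+11 * exp(-204e3 / (8.314 * 621.15))
rate = 2.337e-06 1/s


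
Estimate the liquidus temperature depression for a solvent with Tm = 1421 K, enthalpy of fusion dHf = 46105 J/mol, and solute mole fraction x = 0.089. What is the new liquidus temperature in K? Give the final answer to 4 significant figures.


dT = R*Tm^2*x / dHf
dT = 8.314 * 1421^2 * 0.089 / 46105
dT = 32.4071 K
T_new = 1421 - 32.4071 = 1389 K


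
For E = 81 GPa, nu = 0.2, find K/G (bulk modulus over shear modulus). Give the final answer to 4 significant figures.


G = E / (2*(1+nu))
G = 81 / (2*(1+0.2)) = 33.75 GPa
K = E / (3*(1-2*nu))
K = 81 / (3*(1-2*0.2)) = 45 GPa
K/G = 45 / 33.75 = 1.333


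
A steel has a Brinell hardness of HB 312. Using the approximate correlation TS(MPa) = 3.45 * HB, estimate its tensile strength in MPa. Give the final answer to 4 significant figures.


TS (MPa) = 3.45 * HB
TS = 3.45 * 312
TS = 1076 MPa


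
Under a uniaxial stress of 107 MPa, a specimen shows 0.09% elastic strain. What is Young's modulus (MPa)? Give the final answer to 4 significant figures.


E = sigma / epsilon
epsilon = 0.09% = 9e-04
E = 107 / 9e-04
E = 118900 MPa


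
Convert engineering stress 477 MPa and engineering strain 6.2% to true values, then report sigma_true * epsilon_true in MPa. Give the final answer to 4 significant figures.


sigma_true = sigma_eng * (1 + epsilon_eng)
sigma_true = 477 * (1 + 0.062) = 506.574 MPa
epsilon_true = ln(1 + epsilon_eng)
epsilon_true = ln(1 + 0.062) = 0.0601539
sigma_true * epsilon_true = 506.574 * 0.0601539 = 30.47 MPa


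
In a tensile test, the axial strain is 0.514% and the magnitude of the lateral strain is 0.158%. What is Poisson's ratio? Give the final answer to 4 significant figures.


nu = -epsilon_lat / epsilon_axial
Lateral strain is contraction (negative), so using magnitudes:
nu = 0.158 / 0.514
nu = 0.3074


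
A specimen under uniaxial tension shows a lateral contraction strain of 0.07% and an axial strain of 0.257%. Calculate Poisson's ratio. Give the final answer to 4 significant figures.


nu = -epsilon_lat / epsilon_axial
Lateral strain is contraction (negative), so using magnitudes:
nu = 0.07 / 0.257
nu = 0.2724


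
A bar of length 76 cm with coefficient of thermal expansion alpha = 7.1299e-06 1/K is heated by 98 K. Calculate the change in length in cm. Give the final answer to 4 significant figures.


dL = L0 * alpha * dT
dL = 76 * 7.1299e-06 * 98
dL = 0.0531 cm


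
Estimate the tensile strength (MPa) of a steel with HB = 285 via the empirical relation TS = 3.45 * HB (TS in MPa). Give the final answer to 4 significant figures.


TS (MPa) = 3.45 * HB
TS = 3.45 * 285
TS = 983.3 MPa


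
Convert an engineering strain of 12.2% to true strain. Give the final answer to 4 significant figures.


epsilon_true = ln(1 + epsilon_eng)
epsilon_true = ln(1 + 0.122)
epsilon_true = 0.1151


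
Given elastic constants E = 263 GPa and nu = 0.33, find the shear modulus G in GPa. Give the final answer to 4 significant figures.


G = E / (2*(1+nu))
G = 263 / (2*(1+0.33))
G = 98.87 GPa


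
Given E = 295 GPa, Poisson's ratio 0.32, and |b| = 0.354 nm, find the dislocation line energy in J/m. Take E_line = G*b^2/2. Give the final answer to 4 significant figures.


Step 1: G = E / (2*(1+nu))
G = 295 / (2*(1+0.32)) = 111.742 GPa = 1.11742e+11 Pa
Step 2: E_line = G*b^2/2
b = 0.354 nm = 3.54e-10 m
E_line = 0.5 * 1.11742e+11 * (3.54e-10)^2 = 7.002e-09 J/m


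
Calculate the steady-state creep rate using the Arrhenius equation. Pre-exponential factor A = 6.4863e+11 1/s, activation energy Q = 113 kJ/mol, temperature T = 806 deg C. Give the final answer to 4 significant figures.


rate = A * exp(-Q / (R*T))
T = 806 + 273.15 = 1079.15 K
rate = 6.4863e+11 * exp(-113e3 / (8.314 * 1079.15))
rate = 2.199e+06 1/s


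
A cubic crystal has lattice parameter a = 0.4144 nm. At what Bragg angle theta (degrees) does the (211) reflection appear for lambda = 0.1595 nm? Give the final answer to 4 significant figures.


d = a / sqrt(h^2+k^2+l^2)
d = 0.4144 / sqrt(6) = 0.169178 nm
lambda = 2*d*sin(theta)  =>  sin(theta) = lambda / (2*d)
sin(theta) = 0.1595 / (2 * 0.169178) = 0.471397
theta = 28.12 deg


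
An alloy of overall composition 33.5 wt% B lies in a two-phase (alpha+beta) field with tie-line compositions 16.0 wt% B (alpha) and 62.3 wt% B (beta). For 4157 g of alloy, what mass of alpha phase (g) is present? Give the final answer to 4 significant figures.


f_alpha = (C_beta - C0) / (C_beta - C_alpha)
f_alpha = (62.3 - 33.5) / (62.3 - 16.0) = 0.62203
m_alpha = f_alpha * m_total = 0.62203 * 4157 = 2586 g


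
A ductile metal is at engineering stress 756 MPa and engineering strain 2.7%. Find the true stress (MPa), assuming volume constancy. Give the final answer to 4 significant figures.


sigma_true = sigma_eng * (1 + epsilon_eng)
sigma_true = 756 * (1 + 0.027)
sigma_true = 776.4 MPa


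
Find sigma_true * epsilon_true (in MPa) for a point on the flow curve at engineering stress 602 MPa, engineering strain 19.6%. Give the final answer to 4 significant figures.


sigma_true = sigma_eng * (1 + epsilon_eng)
sigma_true = 602 * (1 + 0.196) = 719.992 MPa
epsilon_true = ln(1 + epsilon_eng)
epsilon_true = ln(1 + 0.196) = 0.178983
sigma_true * epsilon_true = 719.992 * 0.178983 = 128.9 MPa


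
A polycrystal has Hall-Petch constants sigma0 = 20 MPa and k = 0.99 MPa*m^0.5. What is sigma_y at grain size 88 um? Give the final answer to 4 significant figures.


sigma_y = sigma0 + k / sqrt(d)
d = 88 um = 8.8e-05 m
sigma_y = 20 + 0.99 / sqrt(8.8e-05)
sigma_y = 125.5 MPa


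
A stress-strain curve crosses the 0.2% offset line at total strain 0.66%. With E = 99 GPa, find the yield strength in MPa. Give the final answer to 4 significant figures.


Offset strain = 0.002
Elastic strain at yield = total_strain - offset = 6.6e-03 - 0.002 = 4.6e-03
sigma_y = E * elastic_strain = 99000 * 4.6e-03
sigma_y = 455.4 MPa


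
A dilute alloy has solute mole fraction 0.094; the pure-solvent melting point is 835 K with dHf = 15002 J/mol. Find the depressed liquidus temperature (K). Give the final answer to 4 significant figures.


dT = R*Tm^2*x / dHf
dT = 8.314 * 835^2 * 0.094 / 15002
dT = 36.3213 K
T_new = 835 - 36.3213 = 798.7 K


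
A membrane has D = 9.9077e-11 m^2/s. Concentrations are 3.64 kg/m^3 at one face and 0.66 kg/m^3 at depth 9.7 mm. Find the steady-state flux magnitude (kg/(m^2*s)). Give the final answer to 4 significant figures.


J = -D * (dC/dx) = D * (C1 - C2) / dx
J = 9.9077e-11 * (3.64 - 0.66) / 9.7e-03
J = 3.044e-08 kg/(m^2*s)


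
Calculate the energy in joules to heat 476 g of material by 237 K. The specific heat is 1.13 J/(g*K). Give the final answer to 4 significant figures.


Q = m * cp * dT
Q = 476 * 1.13 * 237
Q = 127500 J


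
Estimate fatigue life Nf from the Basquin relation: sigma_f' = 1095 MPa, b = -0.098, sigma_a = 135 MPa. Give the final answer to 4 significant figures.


sigma_a = sigma_f' * (2*Nf)^b
2*Nf = (sigma_a / sigma_f')^(1/b)
2*Nf = (135 / 1095)^(1/-0.098)
2*Nf = 1.88943e+09
Nf = 9.447e+08 cycles


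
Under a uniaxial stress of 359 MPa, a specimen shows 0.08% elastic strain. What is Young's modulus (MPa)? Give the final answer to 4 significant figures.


E = sigma / epsilon
epsilon = 0.08% = 8e-04
E = 359 / 8e-04
E = 448800 MPa


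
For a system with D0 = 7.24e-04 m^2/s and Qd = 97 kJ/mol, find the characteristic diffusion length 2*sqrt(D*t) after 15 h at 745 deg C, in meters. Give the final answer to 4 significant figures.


Step 1: D = D0 * exp(-Qd/(R*T))
T = 1018.15 K
D = 7.24e-04 * exp(-97e3 / (8.314 * 1018.15)) = 7.64049e-09 m^2/s
Step 2: L = 2*sqrt(D*t)
t = 15 h = 54000 s
L = 2*sqrt(7.64049e-09 * 54000) = 0.04062 m


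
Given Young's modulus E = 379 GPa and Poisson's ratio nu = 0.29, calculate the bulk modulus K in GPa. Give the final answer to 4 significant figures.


K = E / (3*(1-2*nu))
K = 379 / (3*(1-2*0.29))
K = 300.8 GPa


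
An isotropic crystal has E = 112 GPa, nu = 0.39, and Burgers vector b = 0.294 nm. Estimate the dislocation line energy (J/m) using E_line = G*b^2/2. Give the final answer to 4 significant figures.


Step 1: G = E / (2*(1+nu))
G = 112 / (2*(1+0.39)) = 40.2878 GPa = 4.02878e+10 Pa
Step 2: E_line = G*b^2/2
b = 0.294 nm = 2.94e-10 m
E_line = 0.5 * 4.02878e+10 * (2.94e-10)^2 = 1.741e-09 J/m


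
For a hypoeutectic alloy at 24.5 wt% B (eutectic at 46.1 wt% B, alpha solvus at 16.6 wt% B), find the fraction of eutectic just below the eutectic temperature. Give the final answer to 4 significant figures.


f_primary = (C_e - C0) / (C_e - C_alpha_max)
f_primary = (46.1 - 24.5) / (46.1 - 16.6)
f_primary = 0.732203
f_eutectic = 1 - 0.732203 = 0.2678


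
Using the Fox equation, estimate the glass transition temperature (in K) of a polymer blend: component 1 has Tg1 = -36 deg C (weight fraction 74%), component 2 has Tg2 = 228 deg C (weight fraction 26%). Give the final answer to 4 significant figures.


1/Tg = w1/Tg1 + w2/Tg2 (in Kelvin)
Tg1 = 237.15 K, Tg2 = 501.15 K
1/Tg = 0.74/237.15 + 0.26/501.15
Tg = 274.8 K


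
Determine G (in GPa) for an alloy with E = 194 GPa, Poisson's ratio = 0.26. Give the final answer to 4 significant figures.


G = E / (2*(1+nu))
G = 194 / (2*(1+0.26))
G = 76.98 GPa


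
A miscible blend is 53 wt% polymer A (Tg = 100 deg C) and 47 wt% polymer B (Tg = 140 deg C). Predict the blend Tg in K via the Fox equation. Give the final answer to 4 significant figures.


1/Tg = w1/Tg1 + w2/Tg2 (in Kelvin)
Tg1 = 373.15 K, Tg2 = 413.15 K
1/Tg = 0.53/373.15 + 0.47/413.15
Tg = 390.9 K


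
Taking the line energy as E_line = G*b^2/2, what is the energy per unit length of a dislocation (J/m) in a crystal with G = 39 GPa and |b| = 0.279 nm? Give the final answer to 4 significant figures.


E = G*b^2/2
b = 0.279 nm = 2.79e-10 m
G = 39 GPa = 3.9e+10 Pa
E = 0.5 * 3.9e+10 * (2.79e-10)^2
E = 1.518e-09 J/m


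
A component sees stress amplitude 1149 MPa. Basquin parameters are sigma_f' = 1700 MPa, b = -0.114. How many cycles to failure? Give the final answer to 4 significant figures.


sigma_a = sigma_f' * (2*Nf)^b
2*Nf = (sigma_a / sigma_f')^(1/b)
2*Nf = (1149 / 1700)^(1/-0.114)
2*Nf = 31.0712
Nf = 15.54 cycles


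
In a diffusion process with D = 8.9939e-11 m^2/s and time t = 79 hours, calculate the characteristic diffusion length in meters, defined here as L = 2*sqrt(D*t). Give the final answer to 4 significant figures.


t = 79 hr = 284400 s
Diffusion length = 2*sqrt(D*t)
= 2*sqrt(8.9939e-11 * 284400)
= 0.01012 m


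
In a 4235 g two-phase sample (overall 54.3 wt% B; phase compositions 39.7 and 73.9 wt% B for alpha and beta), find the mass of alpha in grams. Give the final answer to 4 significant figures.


f_alpha = (C_beta - C0) / (C_beta - C_alpha)
f_alpha = (73.9 - 54.3) / (73.9 - 39.7) = 0.573099
m_alpha = f_alpha * m_total = 0.573099 * 4235 = 2427 g


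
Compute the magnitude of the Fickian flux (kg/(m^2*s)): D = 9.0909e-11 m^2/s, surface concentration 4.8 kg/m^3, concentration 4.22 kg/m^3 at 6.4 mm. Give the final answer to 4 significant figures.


J = -D * (dC/dx) = D * (C1 - C2) / dx
J = 9.0909e-11 * (4.8 - 4.22) / 6.4e-03
J = 8.239e-09 kg/(m^2*s)


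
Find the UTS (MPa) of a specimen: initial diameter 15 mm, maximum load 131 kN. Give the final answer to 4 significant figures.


A0 = pi*(d/2)^2 = pi*(15/2)^2 = 176.715 mm^2
UTS = F_max / A0 = 131*1000 / 176.715
UTS = 741.3 MPa


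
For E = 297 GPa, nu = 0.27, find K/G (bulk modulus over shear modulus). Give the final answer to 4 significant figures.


G = E / (2*(1+nu))
G = 297 / (2*(1+0.27)) = 116.929 GPa
K = E / (3*(1-2*nu))
K = 297 / (3*(1-2*0.27)) = 215.217 GPa
K/G = 215.217 / 116.929 = 1.841


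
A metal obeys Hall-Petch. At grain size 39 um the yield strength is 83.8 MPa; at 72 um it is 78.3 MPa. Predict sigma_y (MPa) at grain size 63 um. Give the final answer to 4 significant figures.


sigma_y = sigma0 + k / sqrt(d)
1/sqrt(d1) = 1/sqrt(3.9e-05) = 160.128;  1/sqrt(d2) = 117.851
k = (sigma1 - sigma2) / (1/sqrt(d1) - 1/sqrt(d2)) = (83.8 - 78.3) / (160.128 - 117.851) = 0.130094 MPa*m^0.5
sigma0 = sigma1 - k/sqrt(d1) = 83.8 - 0.130094*160.128 = 62.9682 MPa
sigma_y(d3) = 62.9682 + 0.130094 / sqrt(6.3e-05) = 79.36 MPa


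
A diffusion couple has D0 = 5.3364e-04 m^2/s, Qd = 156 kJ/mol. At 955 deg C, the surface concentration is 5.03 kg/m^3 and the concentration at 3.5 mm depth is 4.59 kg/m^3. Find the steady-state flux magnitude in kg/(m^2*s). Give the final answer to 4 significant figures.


Step 1: D = D0 * exp(-Qd/(R*T))
T = 955 + 273.15 = 1228.15 K
D = 5.3364e-04 * exp(-156e3 / (8.314 * 1228.15)) = 1.23637e-10 m^2/s
Step 2: J = D * (C1 - C2) / dx
J = 1.23637e-10 * (5.03 - 4.59) / 3.5e-03
J = 1.554e-08 kg/(m^2*s)


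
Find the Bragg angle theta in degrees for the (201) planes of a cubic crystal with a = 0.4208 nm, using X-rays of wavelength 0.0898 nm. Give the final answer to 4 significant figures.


d = a / sqrt(h^2+k^2+l^2)
d = 0.4208 / sqrt(5) = 0.188187 nm
lambda = 2*d*sin(theta)  =>  sin(theta) = lambda / (2*d)
sin(theta) = 0.0898 / (2 * 0.188187) = 0.238592
theta = 13.8 deg


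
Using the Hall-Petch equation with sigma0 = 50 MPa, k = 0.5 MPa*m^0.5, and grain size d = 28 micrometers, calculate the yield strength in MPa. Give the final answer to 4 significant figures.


sigma_y = sigma0 + k / sqrt(d)
d = 28 um = 2.8e-05 m
sigma_y = 50 + 0.5 / sqrt(2.8e-05)
sigma_y = 144.5 MPa


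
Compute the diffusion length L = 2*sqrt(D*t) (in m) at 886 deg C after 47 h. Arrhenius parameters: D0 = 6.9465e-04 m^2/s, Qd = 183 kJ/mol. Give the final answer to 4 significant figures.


Step 1: D = D0 * exp(-Qd/(R*T))
T = 1159.15 K
D = 6.9465e-04 * exp(-183e3 / (8.314 * 1159.15)) = 3.93515e-12 m^2/s
Step 2: L = 2*sqrt(D*t)
t = 47 h = 169200 s
L = 2*sqrt(3.93515e-12 * 169200) = 1.632e-03 m


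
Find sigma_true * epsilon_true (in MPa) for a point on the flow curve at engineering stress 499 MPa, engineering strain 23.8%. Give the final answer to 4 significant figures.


sigma_true = sigma_eng * (1 + epsilon_eng)
sigma_true = 499 * (1 + 0.238) = 617.762 MPa
epsilon_true = ln(1 + epsilon_eng)
epsilon_true = ln(1 + 0.238) = 0.213497
sigma_true * epsilon_true = 617.762 * 0.213497 = 131.9 MPa


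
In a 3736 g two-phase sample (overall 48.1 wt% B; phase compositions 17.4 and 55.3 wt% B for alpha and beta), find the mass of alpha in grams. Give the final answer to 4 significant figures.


f_alpha = (C_beta - C0) / (C_beta - C_alpha)
f_alpha = (55.3 - 48.1) / (55.3 - 17.4) = 0.189974
m_alpha = f_alpha * m_total = 0.189974 * 3736 = 709.7 g


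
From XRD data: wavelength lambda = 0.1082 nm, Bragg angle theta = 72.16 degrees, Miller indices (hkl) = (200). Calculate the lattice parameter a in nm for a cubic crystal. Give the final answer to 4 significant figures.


d = lambda / (2*sin(theta))
d = 0.1082 / (2*sin(72.16 deg))
d = 0.0568328 nm
a = d * sqrt(h^2+k^2+l^2) = 0.0568328 * sqrt(4)
a = 0.1137 nm


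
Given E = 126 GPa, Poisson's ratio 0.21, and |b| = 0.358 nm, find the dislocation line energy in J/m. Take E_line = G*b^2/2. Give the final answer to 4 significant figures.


Step 1: G = E / (2*(1+nu))
G = 126 / (2*(1+0.21)) = 52.0661 GPa = 5.20661e+10 Pa
Step 2: E_line = G*b^2/2
b = 0.358 nm = 3.58e-10 m
E_line = 0.5 * 5.20661e+10 * (3.58e-10)^2 = 3.337e-09 J/m


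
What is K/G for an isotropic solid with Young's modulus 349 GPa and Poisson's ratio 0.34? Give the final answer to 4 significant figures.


G = E / (2*(1+nu))
G = 349 / (2*(1+0.34)) = 130.224 GPa
K = E / (3*(1-2*nu))
K = 349 / (3*(1-2*0.34)) = 363.542 GPa
K/G = 363.542 / 130.224 = 2.792


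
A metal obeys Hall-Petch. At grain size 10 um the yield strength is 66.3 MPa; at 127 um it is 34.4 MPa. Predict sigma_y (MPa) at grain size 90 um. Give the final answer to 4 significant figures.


sigma_y = sigma0 + k / sqrt(d)
1/sqrt(d1) = 1/sqrt(1e-05) = 316.228;  1/sqrt(d2) = 88.7357
k = (sigma1 - sigma2) / (1/sqrt(d1) - 1/sqrt(d2)) = (66.3 - 34.4) / (316.228 - 88.7357) = 0.140225 MPa*m^0.5
sigma0 = sigma1 - k/sqrt(d1) = 66.3 - 0.140225*316.228 = 21.9571 MPa
sigma_y(d3) = 21.9571 + 0.140225 / sqrt(9e-05) = 36.74 MPa


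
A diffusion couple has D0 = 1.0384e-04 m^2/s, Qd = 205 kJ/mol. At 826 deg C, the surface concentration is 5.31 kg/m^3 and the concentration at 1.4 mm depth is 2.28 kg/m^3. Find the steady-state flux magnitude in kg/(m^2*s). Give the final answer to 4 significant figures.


Step 1: D = D0 * exp(-Qd/(R*T))
T = 826 + 273.15 = 1099.15 K
D = 1.0384e-04 * exp(-205e3 / (8.314 * 1099.15)) = 1.87866e-14 m^2/s
Step 2: J = D * (C1 - C2) / dx
J = 1.87866e-14 * (5.31 - 2.28) / 1.4e-03
J = 4.066e-11 kg/(m^2*s)


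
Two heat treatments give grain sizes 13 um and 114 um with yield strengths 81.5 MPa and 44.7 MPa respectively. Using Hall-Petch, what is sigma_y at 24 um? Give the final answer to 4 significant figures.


sigma_y = sigma0 + k / sqrt(d)
1/sqrt(d1) = 1/sqrt(1.3e-05) = 277.35;  1/sqrt(d2) = 93.6586
k = (sigma1 - sigma2) / (1/sqrt(d1) - 1/sqrt(d2)) = (81.5 - 44.7) / (277.35 - 93.6586) = 0.200336 MPa*m^0.5
sigma0 = sigma1 - k/sqrt(d1) = 81.5 - 0.200336*277.35 = 25.9368 MPa
sigma_y(d3) = 25.9368 + 0.200336 / sqrt(2.4e-05) = 66.83 MPa


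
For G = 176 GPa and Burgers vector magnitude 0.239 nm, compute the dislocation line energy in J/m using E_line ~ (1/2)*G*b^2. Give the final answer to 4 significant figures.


E = G*b^2/2
b = 0.239 nm = 2.39e-10 m
G = 176 GPa = 1.76e+11 Pa
E = 0.5 * 1.76e+11 * (2.39e-10)^2
E = 5.027e-09 J/m


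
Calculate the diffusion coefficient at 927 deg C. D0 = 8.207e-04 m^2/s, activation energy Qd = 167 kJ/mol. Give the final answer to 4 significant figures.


D = D0 * exp(-Qd / (R*T))
T = 1200.15 K
D = 8.207e-04 * exp(-167e3 / (8.314 * 1200.15))
D = 4.421e-11 m^2/s


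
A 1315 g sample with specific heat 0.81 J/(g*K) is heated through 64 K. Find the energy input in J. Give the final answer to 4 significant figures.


Q = m * cp * dT
Q = 1315 * 0.81 * 64
Q = 68170 J


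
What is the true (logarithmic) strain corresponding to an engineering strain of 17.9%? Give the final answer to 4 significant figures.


epsilon_true = ln(1 + epsilon_eng)
epsilon_true = ln(1 + 0.179)
epsilon_true = 0.1647


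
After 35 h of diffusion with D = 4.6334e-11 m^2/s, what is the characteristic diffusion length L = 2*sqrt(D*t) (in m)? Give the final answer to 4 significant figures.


t = 35 hr = 126000 s
Diffusion length = 2*sqrt(D*t)
= 2*sqrt(4.6334e-11 * 126000)
= 4.832e-03 m


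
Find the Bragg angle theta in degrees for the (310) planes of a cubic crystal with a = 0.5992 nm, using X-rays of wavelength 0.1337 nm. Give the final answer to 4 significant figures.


d = a / sqrt(h^2+k^2+l^2)
d = 0.5992 / sqrt(10) = 0.189484 nm
lambda = 2*d*sin(theta)  =>  sin(theta) = lambda / (2*d)
sin(theta) = 0.1337 / (2 * 0.189484) = 0.352801
theta = 20.66 deg


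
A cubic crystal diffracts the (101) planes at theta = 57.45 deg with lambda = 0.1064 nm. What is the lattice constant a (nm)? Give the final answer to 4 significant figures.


d = lambda / (2*sin(theta))
d = 0.1064 / (2*sin(57.45 deg))
d = 0.0631138 nm
a = d * sqrt(h^2+k^2+l^2) = 0.0631138 * sqrt(2)
a = 0.08926 nm


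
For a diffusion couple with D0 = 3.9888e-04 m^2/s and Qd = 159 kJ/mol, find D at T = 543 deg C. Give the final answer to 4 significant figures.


D = D0 * exp(-Qd / (R*T))
T = 816.15 K
D = 3.9888e-04 * exp(-159e3 / (8.314 * 816.15))
D = 2.656e-14 m^2/s


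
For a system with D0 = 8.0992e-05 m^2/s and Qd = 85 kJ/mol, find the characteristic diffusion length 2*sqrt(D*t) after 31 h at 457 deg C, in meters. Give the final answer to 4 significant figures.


Step 1: D = D0 * exp(-Qd/(R*T))
T = 730.15 K
D = 8.0992e-05 * exp(-85e3 / (8.314 * 730.15)) = 6.7198e-11 m^2/s
Step 2: L = 2*sqrt(D*t)
t = 31 h = 111600 s
L = 2*sqrt(6.7198e-11 * 111600) = 5.477e-03 m


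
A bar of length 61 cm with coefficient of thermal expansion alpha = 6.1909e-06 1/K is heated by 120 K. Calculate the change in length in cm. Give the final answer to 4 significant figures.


dL = L0 * alpha * dT
dL = 61 * 6.1909e-06 * 120
dL = 0.04532 cm


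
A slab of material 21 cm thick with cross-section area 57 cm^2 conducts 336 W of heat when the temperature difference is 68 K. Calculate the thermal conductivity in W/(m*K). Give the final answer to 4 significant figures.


k = Q*L / (A*dT)
L = 0.21 m, A = 5.7e-03 m^2
k = 336 * 0.21 / (5.7e-03 * 68)
k = 182 W/(m*K)


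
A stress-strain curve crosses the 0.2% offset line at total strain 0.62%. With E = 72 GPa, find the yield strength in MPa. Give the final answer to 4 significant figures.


Offset strain = 0.002
Elastic strain at yield = total_strain - offset = 6.2e-03 - 0.002 = 4.2e-03
sigma_y = E * elastic_strain = 72000 * 4.2e-03
sigma_y = 302.4 MPa


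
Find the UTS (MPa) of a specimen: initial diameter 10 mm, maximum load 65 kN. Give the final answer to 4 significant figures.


A0 = pi*(d/2)^2 = pi*(10/2)^2 = 78.5398 mm^2
UTS = F_max / A0 = 65*1000 / 78.5398
UTS = 827.6 MPa


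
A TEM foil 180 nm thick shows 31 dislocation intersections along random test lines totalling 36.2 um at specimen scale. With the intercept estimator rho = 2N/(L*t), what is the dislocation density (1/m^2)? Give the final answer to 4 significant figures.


rho = 2N / (L * t)
L = 36.2 um = 3.62e-05 m, t = 180 nm = 1.8e-07 m
rho = 2 * 31 / (3.62e-05 * 1.8e-07)
rho = 9.515e+12 1/m^2


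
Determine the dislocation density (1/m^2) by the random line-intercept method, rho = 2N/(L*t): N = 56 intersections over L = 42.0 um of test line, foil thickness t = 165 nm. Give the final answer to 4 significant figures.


rho = 2N / (L * t)
L = 42.0 um = 4.2e-05 m, t = 165 nm = 1.65e-07 m
rho = 2 * 56 / (4.2e-05 * 1.65e-07)
rho = 1.616e+13 1/m^2


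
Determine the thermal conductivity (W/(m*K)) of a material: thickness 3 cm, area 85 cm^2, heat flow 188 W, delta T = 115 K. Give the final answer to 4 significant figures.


k = Q*L / (A*dT)
L = 0.03 m, A = 8.5e-03 m^2
k = 188 * 0.03 / (8.5e-03 * 115)
k = 5.77 W/(m*K)


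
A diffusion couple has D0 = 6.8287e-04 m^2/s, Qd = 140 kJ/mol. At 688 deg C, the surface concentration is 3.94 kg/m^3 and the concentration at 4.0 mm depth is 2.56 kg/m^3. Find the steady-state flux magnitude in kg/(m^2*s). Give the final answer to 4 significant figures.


Step 1: D = D0 * exp(-Qd/(R*T))
T = 688 + 273.15 = 961.15 K
D = 6.8287e-04 * exp(-140e3 / (8.314 * 961.15)) = 1.68123e-11 m^2/s
Step 2: J = D * (C1 - C2) / dx
J = 1.68123e-11 * (3.94 - 2.56) / 4e-03
J = 5.8e-09 kg/(m^2*s)


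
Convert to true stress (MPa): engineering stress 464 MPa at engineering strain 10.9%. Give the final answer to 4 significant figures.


sigma_true = sigma_eng * (1 + epsilon_eng)
sigma_true = 464 * (1 + 0.109)
sigma_true = 514.6 MPa


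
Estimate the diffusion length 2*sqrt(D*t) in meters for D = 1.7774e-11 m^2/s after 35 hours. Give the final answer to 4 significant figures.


t = 35 hr = 126000 s
Diffusion length = 2*sqrt(D*t)
= 2*sqrt(1.7774e-11 * 126000)
= 2.993e-03 m


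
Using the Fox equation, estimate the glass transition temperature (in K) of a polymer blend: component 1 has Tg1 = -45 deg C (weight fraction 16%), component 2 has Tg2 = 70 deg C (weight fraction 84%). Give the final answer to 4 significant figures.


1/Tg = w1/Tg1 + w2/Tg2 (in Kelvin)
Tg1 = 228.15 K, Tg2 = 343.15 K
1/Tg = 0.16/228.15 + 0.84/343.15
Tg = 317.5 K


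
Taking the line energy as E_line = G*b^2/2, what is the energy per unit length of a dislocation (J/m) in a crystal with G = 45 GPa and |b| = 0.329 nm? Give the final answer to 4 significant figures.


E = G*b^2/2
b = 0.329 nm = 3.29e-10 m
G = 45 GPa = 4.5e+10 Pa
E = 0.5 * 4.5e+10 * (3.29e-10)^2
E = 2.435e-09 J/m


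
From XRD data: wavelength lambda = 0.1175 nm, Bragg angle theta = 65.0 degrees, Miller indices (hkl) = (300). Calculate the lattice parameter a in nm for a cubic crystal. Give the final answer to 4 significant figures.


d = lambda / (2*sin(theta))
d = 0.1175 / (2*sin(65.0 deg))
d = 0.0648235 nm
a = d * sqrt(h^2+k^2+l^2) = 0.0648235 * sqrt(9)
a = 0.1945 nm


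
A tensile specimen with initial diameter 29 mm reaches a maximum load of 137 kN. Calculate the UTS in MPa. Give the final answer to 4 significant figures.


A0 = pi*(d/2)^2 = pi*(29/2)^2 = 660.52 mm^2
UTS = F_max / A0 = 137*1000 / 660.52
UTS = 207.4 MPa


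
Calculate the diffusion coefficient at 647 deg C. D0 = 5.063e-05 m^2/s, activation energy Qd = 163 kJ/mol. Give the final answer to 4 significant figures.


D = D0 * exp(-Qd / (R*T))
T = 920.15 K
D = 5.063e-05 * exp(-163e3 / (8.314 * 920.15))
D = 2.825e-14 m^2/s


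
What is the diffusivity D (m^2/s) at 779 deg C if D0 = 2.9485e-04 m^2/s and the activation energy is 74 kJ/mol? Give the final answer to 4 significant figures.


D = D0 * exp(-Qd / (R*T))
T = 1052.15 K
D = 2.9485e-04 * exp(-74e3 / (8.314 * 1052.15))
D = 6.247e-08 m^2/s


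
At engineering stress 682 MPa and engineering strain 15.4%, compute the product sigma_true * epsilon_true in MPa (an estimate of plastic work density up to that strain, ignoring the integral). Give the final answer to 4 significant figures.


sigma_true = sigma_eng * (1 + epsilon_eng)
sigma_true = 682 * (1 + 0.154) = 787.028 MPa
epsilon_true = ln(1 + epsilon_eng)
epsilon_true = ln(1 + 0.154) = 0.143234
sigma_true * epsilon_true = 787.028 * 0.143234 = 112.7 MPa


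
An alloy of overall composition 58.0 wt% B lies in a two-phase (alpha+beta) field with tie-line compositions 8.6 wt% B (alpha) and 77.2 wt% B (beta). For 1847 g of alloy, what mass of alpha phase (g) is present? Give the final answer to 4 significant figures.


f_alpha = (C_beta - C0) / (C_beta - C_alpha)
f_alpha = (77.2 - 58.0) / (77.2 - 8.6) = 0.279883
m_alpha = f_alpha * m_total = 0.279883 * 1847 = 516.9 g


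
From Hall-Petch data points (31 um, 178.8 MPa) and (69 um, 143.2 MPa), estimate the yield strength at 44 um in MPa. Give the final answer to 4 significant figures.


sigma_y = sigma0 + k / sqrt(d)
1/sqrt(d1) = 1/sqrt(3.1e-05) = 179.605;  1/sqrt(d2) = 120.386
k = (sigma1 - sigma2) / (1/sqrt(d1) - 1/sqrt(d2)) = (178.8 - 143.2) / (179.605 - 120.386) = 0.601154 MPa*m^0.5
sigma0 = sigma1 - k/sqrt(d1) = 178.8 - 0.601154*179.605 = 70.8296 MPa
sigma_y(d3) = 70.8296 + 0.601154 / sqrt(4.4e-05) = 161.5 MPa


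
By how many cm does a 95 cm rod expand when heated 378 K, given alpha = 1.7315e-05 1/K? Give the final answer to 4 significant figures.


dL = L0 * alpha * dT
dL = 95 * 1.7315e-05 * 378
dL = 0.6218 cm


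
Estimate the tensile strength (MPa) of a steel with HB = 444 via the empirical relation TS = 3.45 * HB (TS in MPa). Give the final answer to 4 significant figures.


TS (MPa) = 3.45 * HB
TS = 3.45 * 444
TS = 1532 MPa


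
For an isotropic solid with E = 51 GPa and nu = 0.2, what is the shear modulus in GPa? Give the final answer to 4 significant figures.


G = E / (2*(1+nu))
G = 51 / (2*(1+0.2))
G = 21.25 GPa


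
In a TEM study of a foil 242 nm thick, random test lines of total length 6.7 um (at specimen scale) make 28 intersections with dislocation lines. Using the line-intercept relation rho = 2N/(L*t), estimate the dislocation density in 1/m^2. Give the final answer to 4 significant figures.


rho = 2N / (L * t)
L = 6.7 um = 6.7e-06 m, t = 242 nm = 2.42e-07 m
rho = 2 * 28 / (6.7e-06 * 2.42e-07)
rho = 3.454e+13 1/m^2


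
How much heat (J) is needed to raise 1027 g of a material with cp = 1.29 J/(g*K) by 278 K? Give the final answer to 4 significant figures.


Q = m * cp * dT
Q = 1027 * 1.29 * 278
Q = 368300 J


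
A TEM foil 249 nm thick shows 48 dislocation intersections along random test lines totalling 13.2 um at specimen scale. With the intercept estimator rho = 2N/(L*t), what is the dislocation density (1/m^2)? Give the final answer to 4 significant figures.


rho = 2N / (L * t)
L = 13.2 um = 1.32e-05 m, t = 249 nm = 2.49e-07 m
rho = 2 * 48 / (1.32e-05 * 2.49e-07)
rho = 2.921e+13 1/m^2


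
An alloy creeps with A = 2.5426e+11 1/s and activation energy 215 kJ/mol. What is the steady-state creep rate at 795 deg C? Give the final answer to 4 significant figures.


rate = A * exp(-Q / (R*T))
T = 795 + 273.15 = 1068.15 K
rate = 2.5426e+11 * exp(-215e3 / (8.314 * 1068.15))
rate = 7.78 1/s


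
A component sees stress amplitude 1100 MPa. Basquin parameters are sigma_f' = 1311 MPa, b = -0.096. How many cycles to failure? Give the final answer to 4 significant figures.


sigma_a = sigma_f' * (2*Nf)^b
2*Nf = (sigma_a / sigma_f')^(1/b)
2*Nf = (1100 / 1311)^(1/-0.096)
2*Nf = 6.22091
Nf = 3.11 cycles


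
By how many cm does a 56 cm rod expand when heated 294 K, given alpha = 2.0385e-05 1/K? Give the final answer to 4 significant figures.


dL = L0 * alpha * dT
dL = 56 * 2.0385e-05 * 294
dL = 0.3356 cm


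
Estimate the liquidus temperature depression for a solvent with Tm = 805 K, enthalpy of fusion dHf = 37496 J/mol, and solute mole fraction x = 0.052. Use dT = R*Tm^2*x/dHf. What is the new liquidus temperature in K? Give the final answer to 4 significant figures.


dT = R*Tm^2*x / dHf
dT = 8.314 * 805^2 * 0.052 / 37496
dT = 7.47171 K
T_new = 805 - 7.47171 = 797.5 K


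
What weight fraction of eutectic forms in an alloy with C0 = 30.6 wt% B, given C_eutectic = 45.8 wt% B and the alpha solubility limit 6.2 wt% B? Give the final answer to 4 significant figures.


f_primary = (C_e - C0) / (C_e - C_alpha_max)
f_primary = (45.8 - 30.6) / (45.8 - 6.2)
f_primary = 0.383838
f_eutectic = 1 - 0.383838 = 0.6162


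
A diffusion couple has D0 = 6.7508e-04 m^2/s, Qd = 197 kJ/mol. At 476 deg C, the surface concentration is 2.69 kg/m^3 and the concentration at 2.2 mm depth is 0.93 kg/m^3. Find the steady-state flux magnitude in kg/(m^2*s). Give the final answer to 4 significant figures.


Step 1: D = D0 * exp(-Qd/(R*T))
T = 476 + 273.15 = 749.15 K
D = 6.7508e-04 * exp(-197e3 / (8.314 * 749.15)) = 1.23878e-17 m^2/s
Step 2: J = D * (C1 - C2) / dx
J = 1.23878e-17 * (2.69 - 0.93) / 2.2e-03
J = 9.91e-15 kg/(m^2*s)


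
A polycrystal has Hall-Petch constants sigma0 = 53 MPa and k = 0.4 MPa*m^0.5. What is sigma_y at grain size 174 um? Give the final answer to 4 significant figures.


sigma_y = sigma0 + k / sqrt(d)
d = 174 um = 1.74e-04 m
sigma_y = 53 + 0.4 / sqrt(1.74e-04)
sigma_y = 83.32 MPa


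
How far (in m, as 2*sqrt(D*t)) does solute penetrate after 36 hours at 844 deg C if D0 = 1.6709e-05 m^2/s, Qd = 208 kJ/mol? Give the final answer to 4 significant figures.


Step 1: D = D0 * exp(-Qd/(R*T))
T = 1117.15 K
D = 1.6709e-05 * exp(-208e3 / (8.314 * 1117.15)) = 3.14147e-15 m^2/s
Step 2: L = 2*sqrt(D*t)
t = 36 h = 129600 s
L = 2*sqrt(3.14147e-15 * 129600) = 4.036e-05 m


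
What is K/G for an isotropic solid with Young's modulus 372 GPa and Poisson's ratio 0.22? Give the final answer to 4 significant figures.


G = E / (2*(1+nu))
G = 372 / (2*(1+0.22)) = 152.459 GPa
K = E / (3*(1-2*nu))
K = 372 / (3*(1-2*0.22)) = 221.429 GPa
K/G = 221.429 / 152.459 = 1.452


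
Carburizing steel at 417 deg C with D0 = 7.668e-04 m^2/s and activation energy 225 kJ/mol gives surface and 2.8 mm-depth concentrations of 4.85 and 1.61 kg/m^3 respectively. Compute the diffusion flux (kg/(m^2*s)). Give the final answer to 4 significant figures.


Step 1: D = D0 * exp(-Qd/(R*T))
T = 417 + 273.15 = 690.15 K
D = 7.668e-04 * exp(-225e3 / (8.314 * 690.15)) = 7.15705e-21 m^2/s
Step 2: J = D * (C1 - C2) / dx
J = 7.15705e-21 * (4.85 - 1.61) / 2.8e-03
J = 8.282e-18 kg/(m^2*s)


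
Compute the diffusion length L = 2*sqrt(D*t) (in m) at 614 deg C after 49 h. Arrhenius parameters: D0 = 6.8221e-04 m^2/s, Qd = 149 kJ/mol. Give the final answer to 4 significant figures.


Step 1: D = D0 * exp(-Qd/(R*T))
T = 887.15 K
D = 6.8221e-04 * exp(-149e3 / (8.314 * 887.15)) = 1.14976e-12 m^2/s
Step 2: L = 2*sqrt(D*t)
t = 49 h = 176400 s
L = 2*sqrt(1.14976e-12 * 176400) = 9.007e-04 m


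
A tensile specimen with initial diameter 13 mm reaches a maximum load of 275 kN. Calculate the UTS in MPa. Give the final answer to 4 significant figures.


A0 = pi*(d/2)^2 = pi*(13/2)^2 = 132.732 mm^2
UTS = F_max / A0 = 275*1000 / 132.732
UTS = 2072 MPa


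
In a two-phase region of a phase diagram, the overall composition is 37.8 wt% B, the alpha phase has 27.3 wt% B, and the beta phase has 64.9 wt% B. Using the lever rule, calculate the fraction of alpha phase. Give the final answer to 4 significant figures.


f_alpha = (C_beta - C0) / (C_beta - C_alpha)
f_alpha = (64.9 - 37.8) / (64.9 - 27.3)
f_alpha = 0.7207


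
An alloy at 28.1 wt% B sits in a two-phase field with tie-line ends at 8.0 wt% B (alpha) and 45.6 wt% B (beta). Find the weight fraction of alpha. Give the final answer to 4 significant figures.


f_alpha = (C_beta - C0) / (C_beta - C_alpha)
f_alpha = (45.6 - 28.1) / (45.6 - 8.0)
f_alpha = 0.4654


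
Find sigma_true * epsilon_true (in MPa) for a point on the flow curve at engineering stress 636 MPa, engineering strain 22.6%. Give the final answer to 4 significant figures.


sigma_true = sigma_eng * (1 + epsilon_eng)
sigma_true = 636 * (1 + 0.226) = 779.736 MPa
epsilon_true = ln(1 + epsilon_eng)
epsilon_true = ln(1 + 0.226) = 0.203757
sigma_true * epsilon_true = 779.736 * 0.203757 = 158.9 MPa


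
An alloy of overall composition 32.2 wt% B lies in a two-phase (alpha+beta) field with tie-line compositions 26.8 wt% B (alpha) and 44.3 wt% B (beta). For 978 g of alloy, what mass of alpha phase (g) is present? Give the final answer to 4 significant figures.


f_alpha = (C_beta - C0) / (C_beta - C_alpha)
f_alpha = (44.3 - 32.2) / (44.3 - 26.8) = 0.691429
m_alpha = f_alpha * m_total = 0.691429 * 978 = 676.2 g


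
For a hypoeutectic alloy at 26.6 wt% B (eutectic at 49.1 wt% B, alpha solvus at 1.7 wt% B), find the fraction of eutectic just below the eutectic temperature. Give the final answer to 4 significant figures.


f_primary = (C_e - C0) / (C_e - C_alpha_max)
f_primary = (49.1 - 26.6) / (49.1 - 1.7)
f_primary = 0.474684
f_eutectic = 1 - 0.474684 = 0.5253


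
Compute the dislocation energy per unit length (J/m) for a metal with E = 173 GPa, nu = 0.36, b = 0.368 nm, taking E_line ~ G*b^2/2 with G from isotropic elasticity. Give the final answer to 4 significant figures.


Step 1: G = E / (2*(1+nu))
G = 173 / (2*(1+0.36)) = 63.6029 GPa = 6.36029e+10 Pa
Step 2: E_line = G*b^2/2
b = 0.368 nm = 3.68e-10 m
E_line = 0.5 * 6.36029e+10 * (3.68e-10)^2 = 4.307e-09 J/m


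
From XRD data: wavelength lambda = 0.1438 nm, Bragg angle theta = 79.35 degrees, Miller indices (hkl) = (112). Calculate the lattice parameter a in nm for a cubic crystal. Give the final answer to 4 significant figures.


d = lambda / (2*sin(theta))
d = 0.1438 / (2*sin(79.35 deg))
d = 0.0731602 nm
a = d * sqrt(h^2+k^2+l^2) = 0.0731602 * sqrt(6)
a = 0.1792 nm


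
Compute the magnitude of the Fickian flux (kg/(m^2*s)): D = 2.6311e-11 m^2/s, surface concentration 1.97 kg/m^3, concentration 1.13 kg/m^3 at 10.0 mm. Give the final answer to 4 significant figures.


J = -D * (dC/dx) = D * (C1 - C2) / dx
J = 2.6311e-11 * (1.97 - 1.13) / 0.01
J = 2.21e-09 kg/(m^2*s)


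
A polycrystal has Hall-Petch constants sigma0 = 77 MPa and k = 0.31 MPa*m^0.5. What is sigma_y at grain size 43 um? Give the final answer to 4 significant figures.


sigma_y = sigma0 + k / sqrt(d)
d = 43 um = 4.3e-05 m
sigma_y = 77 + 0.31 / sqrt(4.3e-05)
sigma_y = 124.3 MPa


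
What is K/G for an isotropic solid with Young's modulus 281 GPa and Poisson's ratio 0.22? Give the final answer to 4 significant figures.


G = E / (2*(1+nu))
G = 281 / (2*(1+0.22)) = 115.164 GPa
K = E / (3*(1-2*nu))
K = 281 / (3*(1-2*0.22)) = 167.262 GPa
K/G = 167.262 / 115.164 = 1.452


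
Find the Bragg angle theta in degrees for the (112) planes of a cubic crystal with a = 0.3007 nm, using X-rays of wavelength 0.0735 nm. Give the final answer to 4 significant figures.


d = a / sqrt(h^2+k^2+l^2)
d = 0.3007 / sqrt(6) = 0.12276 nm
lambda = 2*d*sin(theta)  =>  sin(theta) = lambda / (2*d)
sin(theta) = 0.0735 / (2 * 0.12276) = 0.299364
theta = 17.42 deg


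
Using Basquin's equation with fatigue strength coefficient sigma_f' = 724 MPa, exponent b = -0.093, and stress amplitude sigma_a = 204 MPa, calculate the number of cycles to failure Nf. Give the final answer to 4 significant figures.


sigma_a = sigma_f' * (2*Nf)^b
2*Nf = (sigma_a / sigma_f')^(1/b)
2*Nf = (204 / 724)^(1/-0.093)
2*Nf = 822515
Nf = 411300 cycles


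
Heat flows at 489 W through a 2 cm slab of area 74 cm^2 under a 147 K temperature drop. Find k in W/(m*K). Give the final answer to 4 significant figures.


k = Q*L / (A*dT)
L = 0.02 m, A = 7.4e-03 m^2
k = 489 * 0.02 / (7.4e-03 * 147)
k = 8.991 W/(m*K)


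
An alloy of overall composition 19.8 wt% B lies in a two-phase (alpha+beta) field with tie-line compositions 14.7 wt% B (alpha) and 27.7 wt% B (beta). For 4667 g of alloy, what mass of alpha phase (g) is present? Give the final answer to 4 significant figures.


f_alpha = (C_beta - C0) / (C_beta - C_alpha)
f_alpha = (27.7 - 19.8) / (27.7 - 14.7) = 0.607692
m_alpha = f_alpha * m_total = 0.607692 * 4667 = 2836 g


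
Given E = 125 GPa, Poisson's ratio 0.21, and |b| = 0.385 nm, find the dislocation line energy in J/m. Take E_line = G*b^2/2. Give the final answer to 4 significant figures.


Step 1: G = E / (2*(1+nu))
G = 125 / (2*(1+0.21)) = 51.6529 GPa = 5.16529e+10 Pa
Step 2: E_line = G*b^2/2
b = 0.385 nm = 3.85e-10 m
E_line = 0.5 * 5.16529e+10 * (3.85e-10)^2 = 3.828e-09 J/m


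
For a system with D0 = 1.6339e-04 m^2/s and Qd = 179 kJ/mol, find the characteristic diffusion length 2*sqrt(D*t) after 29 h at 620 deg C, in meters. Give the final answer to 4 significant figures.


Step 1: D = D0 * exp(-Qd/(R*T))
T = 893.15 K
D = 1.6339e-04 * exp(-179e3 / (8.314 * 893.15)) = 5.54984e-15 m^2/s
Step 2: L = 2*sqrt(D*t)
t = 29 h = 104400 s
L = 2*sqrt(5.54984e-15 * 104400) = 4.814e-05 m


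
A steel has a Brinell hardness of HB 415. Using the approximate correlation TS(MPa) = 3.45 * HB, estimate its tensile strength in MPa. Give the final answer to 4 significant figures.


TS (MPa) = 3.45 * HB
TS = 3.45 * 415
TS = 1432 MPa


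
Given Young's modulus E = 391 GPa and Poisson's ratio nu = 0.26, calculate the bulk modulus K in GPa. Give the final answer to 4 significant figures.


K = E / (3*(1-2*nu))
K = 391 / (3*(1-2*0.26))
K = 271.5 GPa
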